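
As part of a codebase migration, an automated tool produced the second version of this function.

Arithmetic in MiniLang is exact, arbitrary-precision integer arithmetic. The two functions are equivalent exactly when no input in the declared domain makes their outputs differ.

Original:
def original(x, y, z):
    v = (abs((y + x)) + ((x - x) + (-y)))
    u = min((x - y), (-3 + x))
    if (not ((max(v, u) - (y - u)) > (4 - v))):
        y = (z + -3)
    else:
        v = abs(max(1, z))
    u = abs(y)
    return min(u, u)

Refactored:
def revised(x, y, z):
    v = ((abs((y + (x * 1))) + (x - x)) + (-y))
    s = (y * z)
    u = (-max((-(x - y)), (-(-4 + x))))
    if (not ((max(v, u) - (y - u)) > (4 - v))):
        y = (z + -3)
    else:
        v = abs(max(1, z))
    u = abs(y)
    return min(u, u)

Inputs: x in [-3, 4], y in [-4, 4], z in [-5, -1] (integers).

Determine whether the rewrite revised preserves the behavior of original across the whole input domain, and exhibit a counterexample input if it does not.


These are not equivalent — on x=-3, y=-1, z=-5 the outputs split (1 vs 8).
original: v=5, then u=-6, then (not ((max(v, u) - (y - u)) > (4 - v))) is false, then v=1, then u=1, then returns 1
revised: v=5, then s=5, then u=-7, then (not ((max(v, u) - (y - u)) > (4 - v))) is true, then y=-8, then u=8, then returns 8
verdict: not equivalent; witness: x=-3, y=-1, z=-5


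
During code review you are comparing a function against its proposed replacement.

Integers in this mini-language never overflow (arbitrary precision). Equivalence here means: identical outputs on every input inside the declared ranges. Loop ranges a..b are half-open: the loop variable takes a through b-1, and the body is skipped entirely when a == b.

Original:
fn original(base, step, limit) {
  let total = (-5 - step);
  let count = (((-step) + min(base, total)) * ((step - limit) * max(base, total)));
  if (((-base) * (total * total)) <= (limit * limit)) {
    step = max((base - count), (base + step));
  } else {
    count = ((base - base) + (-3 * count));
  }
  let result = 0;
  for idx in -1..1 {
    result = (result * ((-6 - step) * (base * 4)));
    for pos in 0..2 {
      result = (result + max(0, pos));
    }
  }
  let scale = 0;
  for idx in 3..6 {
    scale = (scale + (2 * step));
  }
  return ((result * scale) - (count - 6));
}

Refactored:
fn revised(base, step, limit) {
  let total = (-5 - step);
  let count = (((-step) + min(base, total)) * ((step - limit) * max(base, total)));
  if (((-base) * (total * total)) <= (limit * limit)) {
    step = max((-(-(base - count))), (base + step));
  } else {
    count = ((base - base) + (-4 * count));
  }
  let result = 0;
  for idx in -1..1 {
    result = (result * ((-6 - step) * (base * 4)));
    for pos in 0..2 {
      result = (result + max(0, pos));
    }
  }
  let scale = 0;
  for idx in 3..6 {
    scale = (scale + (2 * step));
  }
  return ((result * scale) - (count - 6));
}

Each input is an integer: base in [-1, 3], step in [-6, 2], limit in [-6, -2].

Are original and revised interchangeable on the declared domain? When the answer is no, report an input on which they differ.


These are not equivalent — on base=-1, step=-1, limit=-3 the outputs split (-102 vs -96).
original: total=-4, then count=6, then (((-base) * (total * total)) <= (limit * limit)) is false, then count=-18, then result=0, then (idx=-1), then result=0, then (pos=0), then result=0, then (pos=1), then result=1, then (idx=0), then result=20, then (pos=0), then result=20, then (pos=1), then result=21, then scale=0, then (idx=3), then scale=-2, then (idx=4), then scale=-4, then (idx=5), then scale=-6, then returns -102
revised: total=-4, then count=6, then (((-base) * (total * total)) <= (limit * limit)) is false, then count=-24, then result=0, then (idx=-1), then result=0, then (pos=0), then result=0, then (pos=1), then result=1, then (idx=0), then result=20, then (pos=0), then result=20, then (pos=1), then result=21, then scale=0, then (idx=3), then scale=-2, then (idx=4), then scale=-4, then (idx=5), then scale=-6, then returns -96
verdict: not equivalent; witness: base=-1, step=-1, limit=-3


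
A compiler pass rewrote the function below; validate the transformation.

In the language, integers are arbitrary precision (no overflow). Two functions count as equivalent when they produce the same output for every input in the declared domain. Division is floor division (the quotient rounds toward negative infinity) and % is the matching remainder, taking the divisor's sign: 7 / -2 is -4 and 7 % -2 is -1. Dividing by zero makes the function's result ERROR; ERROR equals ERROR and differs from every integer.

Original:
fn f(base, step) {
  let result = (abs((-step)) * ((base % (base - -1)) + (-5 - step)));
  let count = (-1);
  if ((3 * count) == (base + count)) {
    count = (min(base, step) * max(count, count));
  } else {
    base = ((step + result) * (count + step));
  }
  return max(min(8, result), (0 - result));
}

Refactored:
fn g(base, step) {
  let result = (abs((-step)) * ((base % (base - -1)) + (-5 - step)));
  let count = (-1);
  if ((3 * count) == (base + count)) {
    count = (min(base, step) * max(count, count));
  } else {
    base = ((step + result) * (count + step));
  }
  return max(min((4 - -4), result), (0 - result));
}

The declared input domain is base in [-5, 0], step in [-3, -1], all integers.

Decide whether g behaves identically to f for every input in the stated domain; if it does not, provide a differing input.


Differences: arithmetic usage differs; and constant usage differs — yet all 18 inputs agree.
verdict: equivalent


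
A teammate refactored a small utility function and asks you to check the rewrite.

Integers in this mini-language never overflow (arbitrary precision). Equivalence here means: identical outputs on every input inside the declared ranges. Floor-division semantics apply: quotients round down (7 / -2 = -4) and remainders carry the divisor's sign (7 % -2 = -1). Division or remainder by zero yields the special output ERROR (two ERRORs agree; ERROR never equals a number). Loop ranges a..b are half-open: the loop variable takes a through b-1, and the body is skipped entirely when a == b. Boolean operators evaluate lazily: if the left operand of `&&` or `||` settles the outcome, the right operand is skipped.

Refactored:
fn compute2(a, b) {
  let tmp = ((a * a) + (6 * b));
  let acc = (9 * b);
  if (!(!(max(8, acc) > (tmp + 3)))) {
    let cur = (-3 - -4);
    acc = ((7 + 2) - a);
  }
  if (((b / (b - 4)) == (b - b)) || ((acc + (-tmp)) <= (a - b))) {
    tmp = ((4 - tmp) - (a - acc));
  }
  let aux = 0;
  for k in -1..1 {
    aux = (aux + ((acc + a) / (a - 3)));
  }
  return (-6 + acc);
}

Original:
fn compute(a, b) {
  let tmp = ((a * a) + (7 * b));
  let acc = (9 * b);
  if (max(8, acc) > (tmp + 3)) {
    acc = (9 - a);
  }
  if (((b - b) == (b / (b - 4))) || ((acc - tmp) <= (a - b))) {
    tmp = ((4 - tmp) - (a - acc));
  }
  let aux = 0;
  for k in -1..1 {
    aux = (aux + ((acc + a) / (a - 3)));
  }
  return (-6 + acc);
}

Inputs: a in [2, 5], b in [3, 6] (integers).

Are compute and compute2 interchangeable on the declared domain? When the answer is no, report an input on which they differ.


On input a=2, b=3, compute returns 21 while compute2 returns 1.
verdict: not equivalent; witness: a=2, b=3


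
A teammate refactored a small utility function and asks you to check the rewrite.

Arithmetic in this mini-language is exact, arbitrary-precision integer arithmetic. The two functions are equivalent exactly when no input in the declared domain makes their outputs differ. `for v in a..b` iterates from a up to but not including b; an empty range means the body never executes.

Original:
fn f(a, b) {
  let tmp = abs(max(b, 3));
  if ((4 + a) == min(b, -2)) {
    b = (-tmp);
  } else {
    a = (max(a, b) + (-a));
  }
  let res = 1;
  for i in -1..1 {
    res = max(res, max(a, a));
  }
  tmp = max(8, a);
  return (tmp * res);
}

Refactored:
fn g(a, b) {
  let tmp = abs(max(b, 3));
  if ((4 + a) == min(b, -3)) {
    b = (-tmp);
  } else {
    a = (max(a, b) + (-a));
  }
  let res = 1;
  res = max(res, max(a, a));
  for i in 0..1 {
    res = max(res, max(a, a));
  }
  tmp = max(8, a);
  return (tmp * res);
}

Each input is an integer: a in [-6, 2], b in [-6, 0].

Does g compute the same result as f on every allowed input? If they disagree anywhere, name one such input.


Run the pair on a=-6, b=-2.
f: tmp = 3; ((4 + a) == min(b, -2)) -> true; b = -3; res = 1; [i=-1]; res = 1; [i=0]; res = 1; tmp = 8; return 8
g: tmp = 3; ((4 + a) == min(b, -3)) -> false; a = 4; res = 1; res = 4; [i=0]; res = 4; tmp = 8; return 32
8 against 32: the behavior changed.
verdict: not equivalent; witness: a=-6, b=-2


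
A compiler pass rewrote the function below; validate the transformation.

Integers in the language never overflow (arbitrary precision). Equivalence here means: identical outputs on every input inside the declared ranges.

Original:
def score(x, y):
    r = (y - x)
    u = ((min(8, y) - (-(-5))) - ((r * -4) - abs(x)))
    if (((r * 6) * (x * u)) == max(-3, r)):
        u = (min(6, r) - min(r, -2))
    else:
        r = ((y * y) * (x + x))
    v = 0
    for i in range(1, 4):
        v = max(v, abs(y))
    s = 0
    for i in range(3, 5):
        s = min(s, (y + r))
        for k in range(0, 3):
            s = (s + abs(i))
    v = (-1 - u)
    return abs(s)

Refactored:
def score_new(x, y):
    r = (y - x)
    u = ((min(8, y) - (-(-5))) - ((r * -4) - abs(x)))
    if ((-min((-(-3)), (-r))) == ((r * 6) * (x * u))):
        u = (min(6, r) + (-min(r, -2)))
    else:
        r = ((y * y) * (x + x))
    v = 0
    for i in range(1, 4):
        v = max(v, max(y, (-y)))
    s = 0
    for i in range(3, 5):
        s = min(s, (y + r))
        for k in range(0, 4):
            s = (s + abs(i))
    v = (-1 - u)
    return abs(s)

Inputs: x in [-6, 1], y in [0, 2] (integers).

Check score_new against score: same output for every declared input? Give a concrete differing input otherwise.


Not equivalent: x=-6, y=0 separates them (12 vs 16).
score: r becomes 6; next u becomes 25; next (((r * 6) * (x * u)) == max(-3, r)) evaluates to false; next r becomes 0; next v becomes 0; next at i=1:; next v becomes 0; next at i=2:; next v becomes 0; next at i=3:; next v becomes 0; next s becomes 0; next at i=3:; next s becomes 0; next at k=0:; next s becomes 3; next at k=1:; next s becomes 6; next at k=2:; next s becomes 9; next at i=4:; next s becomes 0; next at k=0:; next s becomes 4; next at k=1:; next s becomes 8; next at k=2:; next s becomes 12; next v becomes -26; next final value 12
score_new: r becomes 6; next u becomes 25; next ((-min((-(-3)), (-r))) == ((r * 6) * (x * u))) evaluates to false; next r becomes 0; next v becomes 0; next at i=1:; next v becomes 0; next at i=2:; next v becomes 0; next at i=3:; next v becomes 0; next s becomes 0; next at i=3:; next s becomes 0; next at k=0:; next s becomes 3; next at k=1:; next s becomes 6; next at k=2:; next s becomes 9; next at k=3:; next s becomes 12; next at i=4:; next s becomes 0; next at k=0:; next s becomes 4; next at k=1:; next s becomes 8; next at k=2:; next s becomes 12; next at k=3:; next s becomes 16; next v becomes -26; next final value 16
verdict: not equivalent; witness: x=-6, y=0


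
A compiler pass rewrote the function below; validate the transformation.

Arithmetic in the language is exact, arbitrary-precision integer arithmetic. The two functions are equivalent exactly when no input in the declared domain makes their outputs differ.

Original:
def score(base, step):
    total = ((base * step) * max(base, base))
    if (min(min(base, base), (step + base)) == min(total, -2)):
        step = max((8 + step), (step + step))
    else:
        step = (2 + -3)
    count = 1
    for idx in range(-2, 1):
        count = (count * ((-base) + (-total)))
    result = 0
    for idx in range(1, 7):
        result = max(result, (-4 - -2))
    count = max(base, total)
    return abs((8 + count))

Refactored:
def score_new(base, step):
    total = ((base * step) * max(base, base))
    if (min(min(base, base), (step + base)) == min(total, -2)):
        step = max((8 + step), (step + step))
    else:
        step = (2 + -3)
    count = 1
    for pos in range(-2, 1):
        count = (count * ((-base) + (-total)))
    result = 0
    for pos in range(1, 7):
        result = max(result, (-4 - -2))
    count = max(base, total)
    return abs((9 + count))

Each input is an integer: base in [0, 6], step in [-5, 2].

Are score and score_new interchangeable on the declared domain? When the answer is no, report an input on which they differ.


These are not equivalent — on base=0, step=-5 the outputs split (8 vs 9).
score: total := 0 | (min(min(base, base), (step + base)) == min(total, -2)): false | step := -1 | count := 1 | iter idx=-2: | count := 0 | iter idx=-1: | count := 0 | iter idx=0: | count := 0 | result := 0 | iter idx=1: | result := 0 | iter idx=2: | result := 0 | iter idx=3: | result := 0 | iter idx=4: | result := 0 | iter idx=5: | result := 0 | iter idx=6: | result := 0 | count := 0 | result 8
score_new: total := 0 | (min(min(base, base), (step + base)) == min(total, -2)): false | step := -1 | count := 1 | iter pos=-2: | count := 0 | iter pos=-1: | count := 0 | iter pos=0: | count := 0 | result := 0 | iter pos=1: | result := 0 | iter pos=2: | result := 0 | iter pos=3: | result := 0 | iter pos=4: | result := 0 | iter pos=5: | result := 0 | iter pos=6: | result := 0 | count := 0 | result 9
verdict: not equivalent; witness: base=0, step=-5


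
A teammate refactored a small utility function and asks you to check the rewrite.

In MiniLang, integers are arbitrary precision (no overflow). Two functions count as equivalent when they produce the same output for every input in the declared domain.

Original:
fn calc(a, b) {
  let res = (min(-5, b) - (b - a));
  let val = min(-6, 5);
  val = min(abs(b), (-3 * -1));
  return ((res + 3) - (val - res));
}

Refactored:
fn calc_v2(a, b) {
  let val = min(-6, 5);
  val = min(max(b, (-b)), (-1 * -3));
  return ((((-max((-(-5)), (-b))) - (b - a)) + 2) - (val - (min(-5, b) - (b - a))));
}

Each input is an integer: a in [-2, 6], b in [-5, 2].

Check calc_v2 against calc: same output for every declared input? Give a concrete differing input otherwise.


Not equivalent: a=-2, b=-5 separates them (-4 vs -5).
calc: res = -2; val = -6; val = 3; return -4
calc_v2: val = -6; val = 3; return -5
verdict: not equivalent; witness: a=-2, b=-5


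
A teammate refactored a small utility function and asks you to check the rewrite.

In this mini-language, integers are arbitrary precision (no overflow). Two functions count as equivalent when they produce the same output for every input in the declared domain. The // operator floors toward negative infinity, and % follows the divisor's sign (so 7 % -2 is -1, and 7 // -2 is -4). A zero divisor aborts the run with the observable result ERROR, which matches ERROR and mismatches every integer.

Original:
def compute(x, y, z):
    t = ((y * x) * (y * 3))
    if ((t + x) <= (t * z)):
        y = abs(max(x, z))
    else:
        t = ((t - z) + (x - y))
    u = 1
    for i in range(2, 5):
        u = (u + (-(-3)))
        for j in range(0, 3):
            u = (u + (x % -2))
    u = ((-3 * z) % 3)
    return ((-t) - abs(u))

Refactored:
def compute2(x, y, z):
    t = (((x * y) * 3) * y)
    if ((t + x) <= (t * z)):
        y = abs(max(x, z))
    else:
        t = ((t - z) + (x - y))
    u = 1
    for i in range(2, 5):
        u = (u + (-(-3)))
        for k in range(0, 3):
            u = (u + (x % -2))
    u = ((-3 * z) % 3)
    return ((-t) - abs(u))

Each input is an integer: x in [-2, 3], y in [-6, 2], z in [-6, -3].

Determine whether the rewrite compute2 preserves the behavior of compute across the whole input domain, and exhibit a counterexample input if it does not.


Although local variable names differ, 216/216 inputs agree.
verdict: equivalent


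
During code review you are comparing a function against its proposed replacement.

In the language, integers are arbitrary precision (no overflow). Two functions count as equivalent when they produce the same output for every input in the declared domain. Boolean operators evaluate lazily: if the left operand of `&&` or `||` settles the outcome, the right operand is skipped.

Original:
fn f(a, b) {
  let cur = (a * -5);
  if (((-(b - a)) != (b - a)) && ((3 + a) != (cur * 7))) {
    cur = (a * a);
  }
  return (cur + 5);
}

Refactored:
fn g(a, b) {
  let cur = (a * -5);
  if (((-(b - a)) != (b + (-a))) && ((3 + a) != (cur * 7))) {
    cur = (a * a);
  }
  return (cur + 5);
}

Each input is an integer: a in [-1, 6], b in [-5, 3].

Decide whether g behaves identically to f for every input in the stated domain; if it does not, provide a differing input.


The two are interchangeable: arithmetic usage differs, and every declared input agrees.
One worked example (a=1, b=3) — f: cur=-5, then (((-(b - a)) != (b - a)) && ((3 + a) != (cur * 7))) is true, then cur=1, then returns 6; g: cur=-5, then (((-(b - a)) != (b + (-a))) && ((3 + a) != (cur * 7))) is true, then cur=1, then returns 6; agreement on 6.
Across all 72 domain points the two functions coincide.
verdict: equivalent


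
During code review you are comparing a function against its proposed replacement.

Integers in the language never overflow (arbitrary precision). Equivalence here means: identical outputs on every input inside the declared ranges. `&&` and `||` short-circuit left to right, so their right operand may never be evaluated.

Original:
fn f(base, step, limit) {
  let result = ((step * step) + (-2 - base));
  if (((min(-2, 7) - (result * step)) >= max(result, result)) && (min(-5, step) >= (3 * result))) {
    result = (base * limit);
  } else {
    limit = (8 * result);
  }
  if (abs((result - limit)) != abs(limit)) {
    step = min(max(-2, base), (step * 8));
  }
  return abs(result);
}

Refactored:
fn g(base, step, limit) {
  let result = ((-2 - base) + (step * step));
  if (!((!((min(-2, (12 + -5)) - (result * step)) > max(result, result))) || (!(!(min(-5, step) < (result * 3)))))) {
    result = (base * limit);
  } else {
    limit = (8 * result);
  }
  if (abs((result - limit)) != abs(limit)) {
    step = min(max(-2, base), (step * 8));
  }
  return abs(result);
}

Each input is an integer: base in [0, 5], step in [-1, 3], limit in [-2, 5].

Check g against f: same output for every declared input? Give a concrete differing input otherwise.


These are not equivalent — on base=0, step=0, limit=-2 the outputs split (0 vs 2).
f: result = -2; (((min(-2, 7) - (result * step)) >= max(result, result)) && (min(-5, step) >= (3 * result))) -> true; result = 0; (abs((result - limit)) != abs(limit)) -> false; return 0
g: result = -2; (!((!((min(-2, (12 + -5)) - (result * step)) > max(result, result))) || (!(!(min(-5, step) < (result * 3)))))) -> false; limit = -16; (abs((result - limit)) != abs(limit)) -> true; step = 0; return 2
verdict: not equivalent; witness: base=0, step=0, limit=-2


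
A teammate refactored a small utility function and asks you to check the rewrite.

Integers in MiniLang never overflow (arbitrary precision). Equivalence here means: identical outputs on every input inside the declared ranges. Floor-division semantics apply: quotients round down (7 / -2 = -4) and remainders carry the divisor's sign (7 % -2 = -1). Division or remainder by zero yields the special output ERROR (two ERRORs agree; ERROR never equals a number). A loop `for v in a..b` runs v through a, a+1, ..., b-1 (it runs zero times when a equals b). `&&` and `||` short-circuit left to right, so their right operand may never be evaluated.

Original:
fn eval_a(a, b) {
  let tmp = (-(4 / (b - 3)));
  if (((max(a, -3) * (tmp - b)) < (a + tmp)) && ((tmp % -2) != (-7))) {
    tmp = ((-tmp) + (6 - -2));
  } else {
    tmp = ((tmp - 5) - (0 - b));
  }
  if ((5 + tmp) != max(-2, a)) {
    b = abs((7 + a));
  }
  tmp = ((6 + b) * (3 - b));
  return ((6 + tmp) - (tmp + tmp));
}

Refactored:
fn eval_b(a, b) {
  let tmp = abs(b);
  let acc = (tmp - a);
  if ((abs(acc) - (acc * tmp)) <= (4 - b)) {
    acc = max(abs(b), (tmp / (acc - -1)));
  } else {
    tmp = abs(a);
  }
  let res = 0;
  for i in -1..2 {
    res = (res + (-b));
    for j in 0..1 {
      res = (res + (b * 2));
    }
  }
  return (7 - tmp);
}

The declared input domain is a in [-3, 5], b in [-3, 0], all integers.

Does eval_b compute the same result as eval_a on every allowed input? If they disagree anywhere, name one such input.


Consider the input a=-3, b=-3.
eval_a: tmp=1, then (((max(a, -3) * (tmp - b)) < (a + tmp)) && ((tmp % -2) != (-7))) is true, then tmp=7, then ((5 + tmp) != max(-2, a)) is true, then b=4, then tmp=-10, then returns 16
eval_b: tmp=3, then acc=6, then ((abs(acc) - (acc * tmp)) <= (4 - b)) is true, then acc=3, then res=0, then (i=-1), then res=3, then (j=0), then res=-3, then (i=0), then res=0, then (j=0), then res=-6, then (i=1), then res=-3, then (j=0), then res=-9, then returns 4
16 against 4: the behavior changed.
verdict: not equivalent; witness: a=-3, b=-3


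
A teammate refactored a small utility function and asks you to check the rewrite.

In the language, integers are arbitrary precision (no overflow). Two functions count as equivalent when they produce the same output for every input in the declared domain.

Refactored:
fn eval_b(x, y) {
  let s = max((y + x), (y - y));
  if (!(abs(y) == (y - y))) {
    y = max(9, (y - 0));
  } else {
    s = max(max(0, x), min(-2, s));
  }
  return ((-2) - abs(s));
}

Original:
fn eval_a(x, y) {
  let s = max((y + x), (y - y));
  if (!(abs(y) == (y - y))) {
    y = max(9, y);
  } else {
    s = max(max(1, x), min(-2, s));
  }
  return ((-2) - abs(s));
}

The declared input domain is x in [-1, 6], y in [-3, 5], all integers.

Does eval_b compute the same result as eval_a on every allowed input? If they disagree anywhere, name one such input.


At x=-1, y=0: eval_a gives -3, eval_b gives -2.
verdict: not equivalent; witness: x=-1, y=0


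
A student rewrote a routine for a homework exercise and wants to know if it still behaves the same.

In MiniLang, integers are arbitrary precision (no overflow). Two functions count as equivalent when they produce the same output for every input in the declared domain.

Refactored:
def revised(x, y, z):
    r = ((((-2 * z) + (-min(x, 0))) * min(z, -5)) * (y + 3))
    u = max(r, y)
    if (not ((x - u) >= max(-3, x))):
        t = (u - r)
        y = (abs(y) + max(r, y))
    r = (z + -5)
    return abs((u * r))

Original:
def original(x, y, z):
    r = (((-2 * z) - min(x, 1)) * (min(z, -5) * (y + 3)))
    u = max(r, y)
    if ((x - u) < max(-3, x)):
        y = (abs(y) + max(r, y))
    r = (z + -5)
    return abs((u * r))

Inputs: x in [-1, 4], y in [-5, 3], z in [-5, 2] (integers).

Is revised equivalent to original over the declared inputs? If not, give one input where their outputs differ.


These are not equivalent — on x=1, y=-5, z=-5 the outputs split (900 vs 1000).
original: r becomes 90; next u becomes 90; next ((x - u) < max(-3, x)) evaluates to true; next y becomes 95; next r becomes -10; next final value 900
revised: r becomes 100; next u becomes 100; next (not ((x - u) >= max(-3, x))) evaluates to true; next t becomes 0; next y becomes 105; next r becomes -10; next final value 1000
verdict: not equivalent; witness: x=1, y=-5, z=-5


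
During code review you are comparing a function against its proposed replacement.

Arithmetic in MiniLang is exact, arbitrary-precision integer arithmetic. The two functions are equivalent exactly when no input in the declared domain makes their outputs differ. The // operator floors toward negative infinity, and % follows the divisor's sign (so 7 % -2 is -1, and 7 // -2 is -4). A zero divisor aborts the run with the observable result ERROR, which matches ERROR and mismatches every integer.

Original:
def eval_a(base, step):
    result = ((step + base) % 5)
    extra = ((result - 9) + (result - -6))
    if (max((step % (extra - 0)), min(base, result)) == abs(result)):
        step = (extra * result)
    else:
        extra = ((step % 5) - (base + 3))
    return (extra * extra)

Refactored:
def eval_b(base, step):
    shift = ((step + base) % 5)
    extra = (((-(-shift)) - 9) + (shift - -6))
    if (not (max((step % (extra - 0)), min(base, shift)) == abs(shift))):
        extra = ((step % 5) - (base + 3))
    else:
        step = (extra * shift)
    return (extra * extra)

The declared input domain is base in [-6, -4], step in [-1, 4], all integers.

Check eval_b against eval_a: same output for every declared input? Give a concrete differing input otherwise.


Changes here: local variable names differ, plus boolean connective usage differs; the full 18-point sweep finds no disagreement.
verdict: equivalent


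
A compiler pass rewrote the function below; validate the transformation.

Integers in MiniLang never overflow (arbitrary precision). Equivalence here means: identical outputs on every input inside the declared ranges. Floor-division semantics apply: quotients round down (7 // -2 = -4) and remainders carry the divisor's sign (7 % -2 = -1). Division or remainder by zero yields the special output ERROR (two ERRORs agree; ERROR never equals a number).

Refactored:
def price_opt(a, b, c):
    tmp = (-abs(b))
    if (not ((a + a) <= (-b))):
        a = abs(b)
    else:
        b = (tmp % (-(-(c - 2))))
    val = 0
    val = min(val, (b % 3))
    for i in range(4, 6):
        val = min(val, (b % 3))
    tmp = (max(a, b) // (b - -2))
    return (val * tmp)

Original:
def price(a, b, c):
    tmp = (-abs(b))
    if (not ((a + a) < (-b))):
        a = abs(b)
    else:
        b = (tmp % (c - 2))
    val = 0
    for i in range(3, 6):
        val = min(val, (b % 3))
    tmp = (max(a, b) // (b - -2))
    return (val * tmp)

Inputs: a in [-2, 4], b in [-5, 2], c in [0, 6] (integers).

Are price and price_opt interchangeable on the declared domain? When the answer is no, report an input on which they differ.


Evaluate both at a=-1, b=2, c=2.
price: tmp becomes -2; next (not ((a + a) < (-b))) evaluates to true; next a becomes 2; next val becomes 0; next at i=3:; next val becomes 0; next at i=4:; next val becomes 0; next at i=5:; next val becomes 0; next tmp becomes 0; next final value 0
price_opt: tmp becomes -2; next (not ((a + a) <= (-b))) evaluates to false; next hits division by zero so the output is ERROR
0 vs ERROR — the two versions disagree here.
verdict: not equivalent; witness: a=-1, b=2, c=2


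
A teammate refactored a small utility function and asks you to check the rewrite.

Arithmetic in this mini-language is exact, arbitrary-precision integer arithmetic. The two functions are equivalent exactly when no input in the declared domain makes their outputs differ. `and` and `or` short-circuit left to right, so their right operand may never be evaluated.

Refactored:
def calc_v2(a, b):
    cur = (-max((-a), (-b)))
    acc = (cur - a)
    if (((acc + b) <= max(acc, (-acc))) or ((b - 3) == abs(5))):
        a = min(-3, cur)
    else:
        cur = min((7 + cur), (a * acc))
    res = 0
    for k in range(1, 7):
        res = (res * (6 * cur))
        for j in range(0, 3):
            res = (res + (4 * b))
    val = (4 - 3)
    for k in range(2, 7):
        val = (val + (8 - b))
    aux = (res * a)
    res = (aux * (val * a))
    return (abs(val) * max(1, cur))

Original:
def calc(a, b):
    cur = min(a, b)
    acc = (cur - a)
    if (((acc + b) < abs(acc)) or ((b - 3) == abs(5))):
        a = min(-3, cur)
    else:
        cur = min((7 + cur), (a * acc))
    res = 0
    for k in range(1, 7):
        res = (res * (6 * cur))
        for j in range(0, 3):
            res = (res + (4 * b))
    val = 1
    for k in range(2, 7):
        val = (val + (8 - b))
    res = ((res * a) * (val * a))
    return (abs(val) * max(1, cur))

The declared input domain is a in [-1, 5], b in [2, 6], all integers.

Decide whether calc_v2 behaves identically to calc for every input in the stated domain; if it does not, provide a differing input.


The rewrite breaks on a=3, b=2, where the results are 31 and 62.
calc: cur=2, then acc=-1, then (((acc + b) < abs(acc)) or ((b - 3) == abs(5))) is false, then cur=-3, then res=0, then (k=1), then res=0, then (j=0), then res=8, then (j=1), then res=16, then (j=2), then res=24, then (k=2), then res=-432, then (j=0), then res=-424, then (j=1), then res=-416, then (j=2), then res=-408, then (k=3), then res=7344, then (j=0), then res=7352, then (j=1), then res=7360, then (j=2), then res=7368, then (k=4), then res=-132624, then (j=0), then res=-132616, then (j=1), then res=-132608, then (j=2), then res=-132600, then (k=5), then res=2386800, then (j=0), then res=2386808, then (j=1), then res=2386816, then (j=2), then res=2386824, then (k=6), then res=-42962832, then (j=0), then res=-42962824, then (j=1), then res=-42962816, then (j=2), then res=-42962808, then val=1, then (k=2), then val=7, then (k=3), then val=13, then (k=4), then val=19, then (k=5), then val=25, then (k=6), then val=31, then res=-11986623432, then returns 31
calc_v2: cur=2, then acc=-1, then (((acc + b) <= max(acc, (-acc))) or ((b - 3) == abs(5))) is true, then a=-3, then res=0, then (k=1), then res=0, then (j=0), then res=8, then (j=1), then res=16, then (j=2), then res=24, then (k=2), then res=288, then (j=0), then res=296, then (j=1), then res=304, then (j=2), then res=312, then (k=3), then res=3744, then (j=0), then res=3752, then (j=1), then res=3760, then (j=2), then res=3768, then (k=4), then res=45216, then (j=0), then res=45224, then (j=1), then res=45232, then (j=2), then res=45240, then (k=5), then res=542880, then (j=0), then res=542888, then (j=1), then res=542896, then (j=2), then res=542904, then (k=6), then res=6514848, then (j=0), then res=6514856, then (j=1), then res=6514864, then (j=2), then res=6514872, then val=1, then (k=2), then val=7, then (k=3), then val=13, then (k=4), then val=19, then (k=5), then val=25, then (k=6), then val=31, then aux=-19544616, then res=1817649288, then returns 62
verdict: not equivalent; witness: a=3, b=2


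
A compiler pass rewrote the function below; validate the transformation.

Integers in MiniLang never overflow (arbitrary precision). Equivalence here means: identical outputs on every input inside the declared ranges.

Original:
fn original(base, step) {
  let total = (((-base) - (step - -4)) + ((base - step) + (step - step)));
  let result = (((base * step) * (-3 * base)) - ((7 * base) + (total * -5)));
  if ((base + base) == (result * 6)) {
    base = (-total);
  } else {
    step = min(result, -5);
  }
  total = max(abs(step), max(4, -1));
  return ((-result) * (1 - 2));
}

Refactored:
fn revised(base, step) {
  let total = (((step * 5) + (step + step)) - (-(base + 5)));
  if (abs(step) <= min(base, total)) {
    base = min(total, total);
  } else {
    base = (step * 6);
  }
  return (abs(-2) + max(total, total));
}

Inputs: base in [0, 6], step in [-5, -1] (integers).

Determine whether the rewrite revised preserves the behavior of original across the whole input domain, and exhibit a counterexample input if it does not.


Try base=0, step=-5.
original: total becomes 6; next result becomes 30; next ((base + base) == (result * 6)) evaluates to false; next step becomes -5; next total becomes 5; next final value 30
revised: total becomes -30; next (abs(step) <= min(base, total)) evaluates to false; next base becomes -30; next final value -28
30 and -28 differ, so these are not the same function on this domain.
verdict: not equivalent; witness: base=0, step=-5


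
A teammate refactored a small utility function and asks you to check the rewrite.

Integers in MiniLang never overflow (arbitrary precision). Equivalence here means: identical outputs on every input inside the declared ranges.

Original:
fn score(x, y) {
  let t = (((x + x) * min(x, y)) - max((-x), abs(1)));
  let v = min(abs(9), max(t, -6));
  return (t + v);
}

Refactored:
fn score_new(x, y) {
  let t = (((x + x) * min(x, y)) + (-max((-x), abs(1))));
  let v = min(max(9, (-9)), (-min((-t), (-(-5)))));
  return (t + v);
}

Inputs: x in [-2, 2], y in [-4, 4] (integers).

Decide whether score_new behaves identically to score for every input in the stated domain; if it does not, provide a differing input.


There is a counterexample at x=1, y=-4: -15 on one side, -14 on the other.
score: t becomes -9; next v becomes -6; next final value -15
score_new: t becomes -9; next v becomes -5; next final value -14
verdict: not equivalent; witness: x=1, y=-4


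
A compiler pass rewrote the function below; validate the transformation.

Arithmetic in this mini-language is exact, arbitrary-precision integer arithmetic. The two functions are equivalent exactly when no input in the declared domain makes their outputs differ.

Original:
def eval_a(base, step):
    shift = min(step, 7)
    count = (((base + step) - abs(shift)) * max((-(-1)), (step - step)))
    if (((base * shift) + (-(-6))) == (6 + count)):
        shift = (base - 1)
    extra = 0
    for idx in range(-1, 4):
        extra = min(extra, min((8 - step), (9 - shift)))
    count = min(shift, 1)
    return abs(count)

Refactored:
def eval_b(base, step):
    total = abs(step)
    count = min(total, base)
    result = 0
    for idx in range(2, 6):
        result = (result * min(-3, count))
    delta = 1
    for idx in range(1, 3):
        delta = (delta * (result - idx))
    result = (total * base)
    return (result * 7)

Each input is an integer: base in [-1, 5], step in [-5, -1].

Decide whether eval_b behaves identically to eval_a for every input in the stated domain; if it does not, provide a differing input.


On input base=-1, step=-5, eval_a returns 5 while eval_b returns -35.
verdict: not equivalent; witness: base=-1, step=-5


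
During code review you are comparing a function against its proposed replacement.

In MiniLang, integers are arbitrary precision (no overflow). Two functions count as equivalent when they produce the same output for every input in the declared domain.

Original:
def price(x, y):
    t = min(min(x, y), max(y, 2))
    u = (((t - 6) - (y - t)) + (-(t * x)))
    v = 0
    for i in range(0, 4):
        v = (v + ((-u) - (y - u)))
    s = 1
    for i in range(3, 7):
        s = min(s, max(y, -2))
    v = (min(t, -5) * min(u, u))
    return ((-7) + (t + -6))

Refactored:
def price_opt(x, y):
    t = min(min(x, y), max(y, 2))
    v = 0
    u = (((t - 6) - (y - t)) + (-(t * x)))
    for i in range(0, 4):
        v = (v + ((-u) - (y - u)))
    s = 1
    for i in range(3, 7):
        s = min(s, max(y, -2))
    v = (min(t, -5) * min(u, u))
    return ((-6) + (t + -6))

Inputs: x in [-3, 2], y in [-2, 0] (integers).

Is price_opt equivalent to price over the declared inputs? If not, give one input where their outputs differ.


There is a counterexample at x=-3, y=-2: -16 on one side, -15 on the other.
price: t := -3 | u := -19 | v := 0 | iter i=0: | v := 2 | iter i=1: | v := 4 | iter i=2: | v := 6 | iter i=3: | v := 8 | s := 1 | iter i=3: | s := -2 | iter i=4: | s := -2 | iter i=5: | s := -2 | iter i=6: | s := -2 | v := 95 | result -16
price_opt: t := -3 | v := 0 | u := -19 | iter i=0: | v := 2 | iter i=1: | v := 4 | iter i=2: | v := 6 | iter i=3: | v := 8 | s := 1 | iter i=3: | s := -2 | iter i=4: | s := -2 | iter i=5: | s := -2 | iter i=6: | s := -2 | v := 95 | result -15
verdict: not equivalent; witness: x=-3, y=-2


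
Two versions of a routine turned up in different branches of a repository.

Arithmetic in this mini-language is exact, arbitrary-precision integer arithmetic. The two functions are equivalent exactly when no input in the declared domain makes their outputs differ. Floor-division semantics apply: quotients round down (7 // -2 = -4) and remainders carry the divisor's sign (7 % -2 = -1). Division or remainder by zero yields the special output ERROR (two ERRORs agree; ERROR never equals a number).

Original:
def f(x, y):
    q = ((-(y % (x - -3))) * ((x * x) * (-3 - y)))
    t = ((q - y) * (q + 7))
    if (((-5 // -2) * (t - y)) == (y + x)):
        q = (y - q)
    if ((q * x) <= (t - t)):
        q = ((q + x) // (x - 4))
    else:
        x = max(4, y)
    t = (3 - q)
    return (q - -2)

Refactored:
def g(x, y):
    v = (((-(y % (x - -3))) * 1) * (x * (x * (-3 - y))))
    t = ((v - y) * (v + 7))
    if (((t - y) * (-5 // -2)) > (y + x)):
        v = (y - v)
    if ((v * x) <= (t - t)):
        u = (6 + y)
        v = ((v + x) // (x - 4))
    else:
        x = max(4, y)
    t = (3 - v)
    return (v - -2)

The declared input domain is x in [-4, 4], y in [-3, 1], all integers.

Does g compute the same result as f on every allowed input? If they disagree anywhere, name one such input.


Not equivalent: x=-4, y=-3 separates them (2 vs -1).
f: q=0, then t=21, then (((-5 // -2) * (t - y)) == (y + x)) is false, then ((q * x) <= (t - t)) is true, then q=0, then t=3, then returns 2
g: v=0, then t=21, then (((t - y) * (-5 // -2)) > (y + x)) is true, then v=-3, then ((v * x) <= (t - t)) is false, then x=4, then t=6, then returns -1
verdict: not equivalent; witness: x=-4, y=-3


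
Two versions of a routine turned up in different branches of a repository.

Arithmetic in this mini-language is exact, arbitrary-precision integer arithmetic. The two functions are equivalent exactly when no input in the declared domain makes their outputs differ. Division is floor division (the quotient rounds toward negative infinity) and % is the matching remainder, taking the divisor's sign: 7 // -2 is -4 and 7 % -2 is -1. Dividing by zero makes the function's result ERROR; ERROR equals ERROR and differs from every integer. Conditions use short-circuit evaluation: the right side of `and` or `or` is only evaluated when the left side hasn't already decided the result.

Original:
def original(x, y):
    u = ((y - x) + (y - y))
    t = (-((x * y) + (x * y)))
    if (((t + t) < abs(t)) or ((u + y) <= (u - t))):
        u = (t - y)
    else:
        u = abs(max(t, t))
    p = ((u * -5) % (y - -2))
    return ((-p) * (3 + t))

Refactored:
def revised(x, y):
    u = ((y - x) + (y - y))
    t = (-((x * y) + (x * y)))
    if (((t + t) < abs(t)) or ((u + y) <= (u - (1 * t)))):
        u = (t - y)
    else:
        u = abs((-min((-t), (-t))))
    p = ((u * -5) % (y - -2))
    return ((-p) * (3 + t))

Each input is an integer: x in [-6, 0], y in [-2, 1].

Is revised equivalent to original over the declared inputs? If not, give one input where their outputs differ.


Although arithmetic usage differs, plus constant usage differs, plus min/max/abs usage differs, 28/28 inputs agree.
verdict: equivalent


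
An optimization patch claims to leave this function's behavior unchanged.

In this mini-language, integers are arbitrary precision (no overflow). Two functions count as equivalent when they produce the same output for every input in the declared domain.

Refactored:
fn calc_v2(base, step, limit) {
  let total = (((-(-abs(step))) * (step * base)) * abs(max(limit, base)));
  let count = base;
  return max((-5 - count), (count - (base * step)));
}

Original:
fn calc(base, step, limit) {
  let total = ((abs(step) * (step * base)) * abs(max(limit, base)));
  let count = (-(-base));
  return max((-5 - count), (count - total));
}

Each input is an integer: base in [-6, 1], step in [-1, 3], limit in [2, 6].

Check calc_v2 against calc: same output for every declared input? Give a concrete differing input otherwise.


Input base=-6, step=1, limit=2: 6 from calc versus 1 from calc_v2.
verdict: not equivalent; witness: base=-6, step=1, limit=2


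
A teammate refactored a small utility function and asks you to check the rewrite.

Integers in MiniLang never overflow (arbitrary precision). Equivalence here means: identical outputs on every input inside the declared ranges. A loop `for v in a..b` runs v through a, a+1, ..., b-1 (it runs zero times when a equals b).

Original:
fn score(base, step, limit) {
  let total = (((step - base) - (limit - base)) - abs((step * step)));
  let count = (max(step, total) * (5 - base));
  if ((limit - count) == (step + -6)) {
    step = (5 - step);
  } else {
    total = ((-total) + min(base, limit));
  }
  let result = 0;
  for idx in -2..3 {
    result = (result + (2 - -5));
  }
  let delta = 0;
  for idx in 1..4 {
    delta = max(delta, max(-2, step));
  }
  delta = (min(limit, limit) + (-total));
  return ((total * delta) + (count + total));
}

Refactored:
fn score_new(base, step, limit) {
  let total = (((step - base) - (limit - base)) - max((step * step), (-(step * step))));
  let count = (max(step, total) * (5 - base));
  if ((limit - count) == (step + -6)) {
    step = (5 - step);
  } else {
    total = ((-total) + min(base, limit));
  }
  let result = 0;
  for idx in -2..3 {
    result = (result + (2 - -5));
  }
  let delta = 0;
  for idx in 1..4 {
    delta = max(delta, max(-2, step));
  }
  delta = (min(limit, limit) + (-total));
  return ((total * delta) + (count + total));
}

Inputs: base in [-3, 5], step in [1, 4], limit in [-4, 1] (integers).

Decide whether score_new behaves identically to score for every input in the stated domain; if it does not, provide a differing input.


The two versions differ — the changes include min/max/abs usage differs, plus arithmetic usage differs.
One worked example (base=-3, step=1, limit=1) — score: total = -1; count = 8; ((limit - count) == (step + -6)) -> false; total = -2; result = 0; [idx=-2]; result = 7; [idx=-1]; result = 14; [idx=0]; result = 21; [idx=1]; result = 28; [idx=2]; result = 35; delta = 0; [idx=1]; delta = 1; [idx=2]; delta = 1; [idx=3]; delta = 1; delta = 3; return 0; score_new: total = -1; count = 8; ((limit - count) == (step + -6)) -> false; total = -2; result = 0; [idx=-2]; result = 7; [idx=-1]; result = 14; [idx=0]; result = 21; [idx=1]; result = 28; [idx=2]; result = 35; delta = 0; [idx=1]; delta = 1; [idx=2]; delta = 1; [idx=3]; delta = 1; delta = 3; return 0; agreement on 0.
Across all 216 domain points the two functions coincide.
verdict: equivalent
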